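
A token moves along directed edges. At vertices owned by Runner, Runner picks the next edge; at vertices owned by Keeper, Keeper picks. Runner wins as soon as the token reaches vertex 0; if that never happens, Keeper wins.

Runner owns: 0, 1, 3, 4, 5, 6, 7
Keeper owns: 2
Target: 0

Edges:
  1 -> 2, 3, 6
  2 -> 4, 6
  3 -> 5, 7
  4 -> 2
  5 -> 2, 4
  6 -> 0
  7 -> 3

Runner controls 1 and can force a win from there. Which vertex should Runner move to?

6

A0 = {0}
A1: add {6} — 6 (Runner) has 6→0.
A2: add {1} — 1 (Runner) has 1→6.
A3 = A2; e.g. 2 (Keeper) can still go to 4. Fixed point.
From 1, successor 6 is in the attractor (rank 1); the other successors 2, 3 are not.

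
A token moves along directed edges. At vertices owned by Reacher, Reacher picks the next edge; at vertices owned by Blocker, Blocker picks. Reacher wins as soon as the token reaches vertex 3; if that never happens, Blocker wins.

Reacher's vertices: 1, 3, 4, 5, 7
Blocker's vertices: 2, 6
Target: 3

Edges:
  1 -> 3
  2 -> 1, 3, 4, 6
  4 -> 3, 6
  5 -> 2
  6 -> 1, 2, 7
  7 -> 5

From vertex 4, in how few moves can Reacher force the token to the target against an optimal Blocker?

1

A0 = {3}
A1: add {1, 4} — 1 (Reacher) has 1→3; 4 (Reacher) has 4→3.
A2 = A1; e.g. 2 (Blocker) can still go to 6. Fixed point.
4 enters the attractor at level 1, so Reacher can force the target in 1 move from there.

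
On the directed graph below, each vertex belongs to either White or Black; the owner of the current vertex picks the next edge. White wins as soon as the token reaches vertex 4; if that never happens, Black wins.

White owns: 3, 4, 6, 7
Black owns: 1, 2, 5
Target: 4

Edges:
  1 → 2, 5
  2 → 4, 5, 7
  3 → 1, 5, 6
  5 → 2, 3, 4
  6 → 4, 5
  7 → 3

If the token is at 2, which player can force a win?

Black

A0 = {4}
A1: add {6} — 6 (White) has 6→4.
A2: add {3} — 3 (White) has 3→6.
A3: add {7} — 7 (White) has 7→3.
A4 = A3; e.g. 1 (Black) can still go to 2. Fixed point.
2 never enters the attractor, so Black can avoid the target forever.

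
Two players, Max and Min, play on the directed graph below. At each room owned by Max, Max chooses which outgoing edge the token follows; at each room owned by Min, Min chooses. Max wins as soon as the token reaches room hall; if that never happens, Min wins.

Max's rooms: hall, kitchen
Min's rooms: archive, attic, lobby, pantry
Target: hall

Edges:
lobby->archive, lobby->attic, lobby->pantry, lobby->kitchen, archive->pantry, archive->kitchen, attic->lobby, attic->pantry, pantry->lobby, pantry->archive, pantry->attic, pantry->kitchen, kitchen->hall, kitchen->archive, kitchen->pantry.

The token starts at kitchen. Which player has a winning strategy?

A0 = {hall}
A1: add {kitchen} — kitchen (Max) has kitchen→hall.
A2 = A1; e.g. lobby (Min) can still go to archive. Fixed point.
kitchen ∈ A1, so Max can force the target.

Max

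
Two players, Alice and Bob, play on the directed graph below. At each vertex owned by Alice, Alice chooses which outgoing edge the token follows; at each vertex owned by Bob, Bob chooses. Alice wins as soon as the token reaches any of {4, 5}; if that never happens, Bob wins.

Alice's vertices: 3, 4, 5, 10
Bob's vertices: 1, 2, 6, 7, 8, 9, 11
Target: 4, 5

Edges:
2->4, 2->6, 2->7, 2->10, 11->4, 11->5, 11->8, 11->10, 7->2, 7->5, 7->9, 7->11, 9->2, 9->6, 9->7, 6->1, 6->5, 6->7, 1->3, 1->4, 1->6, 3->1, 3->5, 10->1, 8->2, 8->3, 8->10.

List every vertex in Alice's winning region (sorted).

3, 4, 5

A0 = {4, 5}
A1: add {3} — 3 (Alice) has 3→5.
A2 = A1; e.g. 1 (Bob) can still go to 6. Fixed point.
Alice's winning region = {3, 4, 5}.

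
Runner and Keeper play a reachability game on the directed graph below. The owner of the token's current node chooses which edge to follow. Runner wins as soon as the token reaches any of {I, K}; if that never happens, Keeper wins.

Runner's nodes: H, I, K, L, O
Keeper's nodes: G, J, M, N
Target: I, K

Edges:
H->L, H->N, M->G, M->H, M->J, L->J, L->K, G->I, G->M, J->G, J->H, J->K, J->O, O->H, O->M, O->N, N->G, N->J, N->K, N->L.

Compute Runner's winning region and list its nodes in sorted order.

H, I, K, L, O

A0 = {I, K}
A1: add {L} — L (Runner) has L→K.
A2: add {H} — H (Runner) has H→L.
A3: add {O} — O (Runner) has O→H.
A4 = A3; e.g. G (Keeper) can still go to M. Fixed point.
Runner's winning region = {H, I, K, L, O}.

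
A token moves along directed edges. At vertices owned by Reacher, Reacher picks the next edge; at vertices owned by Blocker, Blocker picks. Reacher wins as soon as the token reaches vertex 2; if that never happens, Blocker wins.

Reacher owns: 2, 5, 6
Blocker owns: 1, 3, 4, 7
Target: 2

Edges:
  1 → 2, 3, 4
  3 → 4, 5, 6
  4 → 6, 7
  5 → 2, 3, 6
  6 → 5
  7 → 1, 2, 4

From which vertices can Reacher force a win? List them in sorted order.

A0 = {2}
A1: add {5} — 5 (Reacher) has 5→2.
A2: add {6} — 6 (Reacher) has 6→5.
A3 = A2; e.g. 1 (Blocker) can still go to 3. Fixed point.
Reacher's winning region = {2, 5, 6}.

2, 5, 6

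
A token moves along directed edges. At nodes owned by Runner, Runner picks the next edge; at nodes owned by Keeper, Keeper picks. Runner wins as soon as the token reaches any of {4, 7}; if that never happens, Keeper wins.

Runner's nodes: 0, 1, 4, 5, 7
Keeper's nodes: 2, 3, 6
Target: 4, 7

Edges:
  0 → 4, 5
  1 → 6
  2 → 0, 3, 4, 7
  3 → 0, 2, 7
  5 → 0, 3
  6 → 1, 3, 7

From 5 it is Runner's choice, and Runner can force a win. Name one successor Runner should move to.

0

A0 = {4, 7}
A1: add {0} — 0 (Runner) has 0→4.
A2: add {5} — 5 (Runner) has 5→0.
A3 = A2; e.g. 1 (Runner) has no edge into A2. Fixed point.
From 5, successor 0 is in the attractor (rank 1); the other successor 3 is not.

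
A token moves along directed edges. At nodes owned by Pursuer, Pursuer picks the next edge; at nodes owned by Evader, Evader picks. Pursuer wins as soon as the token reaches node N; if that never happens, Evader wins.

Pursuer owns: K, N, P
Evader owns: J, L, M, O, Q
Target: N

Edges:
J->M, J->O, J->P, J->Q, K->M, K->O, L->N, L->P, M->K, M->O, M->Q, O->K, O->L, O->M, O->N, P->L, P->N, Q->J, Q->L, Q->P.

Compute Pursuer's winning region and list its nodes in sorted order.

L, N, P

A0 = {N}
A1: add {P} — P (Pursuer) has P→N.
A2: add {L} — L (Evader): all of {N, P} already in.
A3 = A2; e.g. J (Evader) can still go to M. Fixed point.
Pursuer's winning region = {L, N, P}.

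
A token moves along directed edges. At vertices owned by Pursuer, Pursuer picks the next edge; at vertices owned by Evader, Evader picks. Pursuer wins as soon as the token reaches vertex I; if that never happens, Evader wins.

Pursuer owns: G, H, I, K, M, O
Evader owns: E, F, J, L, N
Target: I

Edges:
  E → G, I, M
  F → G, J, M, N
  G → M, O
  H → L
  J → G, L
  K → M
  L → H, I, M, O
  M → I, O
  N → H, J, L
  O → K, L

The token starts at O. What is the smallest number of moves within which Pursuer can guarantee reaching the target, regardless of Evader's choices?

A0 = {I}
A1: add {M} — M (Pursuer) has M→I.
A2: add {G, K} — G (Pursuer) has G→M; K (Pursuer) has K→M.
A3: add {E, O} — E (Evader): all of {G, I, M} already in; O (Pursuer) has O→K.
A4 = A3; e.g. F (Evader) can still go to J. Fixed point.
O enters the attractor at level 3, so Pursuer can force the target in 3 moves from there.

3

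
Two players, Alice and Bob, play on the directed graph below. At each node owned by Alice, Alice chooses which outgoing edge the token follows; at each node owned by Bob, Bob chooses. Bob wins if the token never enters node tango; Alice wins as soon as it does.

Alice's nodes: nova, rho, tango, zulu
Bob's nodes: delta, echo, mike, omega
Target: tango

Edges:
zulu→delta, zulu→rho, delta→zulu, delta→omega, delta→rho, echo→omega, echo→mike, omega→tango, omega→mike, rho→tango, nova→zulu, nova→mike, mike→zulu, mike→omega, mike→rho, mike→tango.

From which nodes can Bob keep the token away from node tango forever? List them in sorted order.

delta, echo, mike, omega

A0 = {tango}
A1: add {rho} — rho (Alice) has rho→tango.
A2: add {zulu} — zulu (Alice) has zulu→rho.
A3: add {nova} — nova (Alice) has nova→zulu.
A4 = A3; e.g. delta (Bob) can still go to omega. Fixed point.
Alice's attractor = {nova, rho, tango, zulu}; Bob avoids the target exactly from the complement.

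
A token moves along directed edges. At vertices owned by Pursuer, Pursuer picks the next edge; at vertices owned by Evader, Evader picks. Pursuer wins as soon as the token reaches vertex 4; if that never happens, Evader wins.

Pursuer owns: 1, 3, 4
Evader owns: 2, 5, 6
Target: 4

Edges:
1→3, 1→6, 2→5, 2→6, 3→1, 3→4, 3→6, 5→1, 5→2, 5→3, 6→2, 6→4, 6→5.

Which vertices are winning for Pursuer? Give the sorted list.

1, 3, 4

A0 = {4}
A1: add {3} — 3 (Pursuer) has 3→4.
A2: add {1} — 1 (Pursuer) has 1→3.
A3 = A2; e.g. 2 (Evader) can still go to 5. Fixed point.
Pursuer's winning region = {1, 3, 4}.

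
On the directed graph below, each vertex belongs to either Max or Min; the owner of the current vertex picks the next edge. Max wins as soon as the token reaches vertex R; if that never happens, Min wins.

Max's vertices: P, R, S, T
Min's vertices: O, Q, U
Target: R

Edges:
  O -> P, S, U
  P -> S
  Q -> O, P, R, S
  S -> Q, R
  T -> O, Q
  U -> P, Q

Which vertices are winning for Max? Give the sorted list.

A0 = {R}
A1: add {S} — S (Max) has S→R.
A2: add {P} — P (Max) has P→S.
A3 = A2; e.g. O (Min) can still go to U. Fixed point.
Max's winning region = {P, R, S}.

P, R, S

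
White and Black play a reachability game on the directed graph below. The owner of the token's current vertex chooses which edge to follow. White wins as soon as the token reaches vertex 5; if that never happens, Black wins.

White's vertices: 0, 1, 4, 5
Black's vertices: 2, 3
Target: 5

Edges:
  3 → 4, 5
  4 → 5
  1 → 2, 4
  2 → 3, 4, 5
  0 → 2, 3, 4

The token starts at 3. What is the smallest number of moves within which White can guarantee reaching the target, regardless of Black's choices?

2

A0 = {5}
A1: add {4} — 4 (White) has 4→5.
A2: add {0, 1, 3} — 0 (White) has 0→4; 1 (White) has 1→4; 3 (Black): all of {4, 5} already in.
3 enters the attractor at level 2, so White can force the target in 2 moves from there.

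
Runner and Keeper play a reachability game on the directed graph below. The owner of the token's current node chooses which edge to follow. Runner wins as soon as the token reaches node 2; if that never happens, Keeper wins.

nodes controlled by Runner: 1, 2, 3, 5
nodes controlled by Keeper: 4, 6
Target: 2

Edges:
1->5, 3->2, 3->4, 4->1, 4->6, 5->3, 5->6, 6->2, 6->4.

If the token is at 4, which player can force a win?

Keeper

A0 = {2}
A1: add {3} — 3 (Runner) has 3→2.
A2: add {5} — 5 (Runner) has 5→3.
A3: add {1} — 1 (Runner) has 1→5.
A4 = A3; e.g. 4 (Keeper) can still go to 6. Fixed point.
4 never enters the attractor, so Keeper can avoid the target forever.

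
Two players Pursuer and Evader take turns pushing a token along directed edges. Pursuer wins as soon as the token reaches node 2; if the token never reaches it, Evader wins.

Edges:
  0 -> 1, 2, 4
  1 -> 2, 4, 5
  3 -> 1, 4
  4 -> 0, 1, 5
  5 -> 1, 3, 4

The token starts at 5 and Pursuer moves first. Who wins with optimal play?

Evader

Track states (vertex, player-to-move).
A0 = {(2,Pursuer), (2,Evader)}
A1: add {(0,Pursuer), (1,Pursuer)}.
A2 = A1; e.g. (0,Evader) stays out. (5,Pursuer) never enters ⇒ Evader avoids the target.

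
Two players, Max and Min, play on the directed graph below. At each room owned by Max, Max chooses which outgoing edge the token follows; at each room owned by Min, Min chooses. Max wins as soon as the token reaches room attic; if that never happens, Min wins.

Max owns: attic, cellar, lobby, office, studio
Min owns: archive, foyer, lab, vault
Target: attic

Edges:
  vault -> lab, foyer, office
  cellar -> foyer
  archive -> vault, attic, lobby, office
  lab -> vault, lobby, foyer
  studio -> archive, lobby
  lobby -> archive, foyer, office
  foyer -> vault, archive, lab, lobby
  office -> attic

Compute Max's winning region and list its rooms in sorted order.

attic, lobby, office, studio

A0 = {attic}
A1: add {office} — office (Max) has office→attic.
A2: add {lobby} — lobby (Max) has lobby→office.
A3: add {studio} — studio (Max) has studio→lobby.
A4 = A3; e.g. vault (Min) can still go to lab. Fixed point.
Max's winning region = {attic, lobby, office, studio}.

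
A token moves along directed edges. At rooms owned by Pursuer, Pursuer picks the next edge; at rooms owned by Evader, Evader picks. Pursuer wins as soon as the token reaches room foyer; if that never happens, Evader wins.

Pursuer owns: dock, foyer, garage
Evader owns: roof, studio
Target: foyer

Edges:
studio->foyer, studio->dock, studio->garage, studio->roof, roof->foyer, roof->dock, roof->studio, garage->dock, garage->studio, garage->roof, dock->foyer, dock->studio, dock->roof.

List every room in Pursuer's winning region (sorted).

A0 = {foyer}
A1: add {dock} — dock (Pursuer) has dock→foyer.
A2: add {garage} — garage (Pursuer) has garage→dock.
A3 = A2; e.g. studio (Evader) can still go to roof. Fixed point.
Pursuer's winning region = {dock, foyer, garage}.

dock, foyer, garage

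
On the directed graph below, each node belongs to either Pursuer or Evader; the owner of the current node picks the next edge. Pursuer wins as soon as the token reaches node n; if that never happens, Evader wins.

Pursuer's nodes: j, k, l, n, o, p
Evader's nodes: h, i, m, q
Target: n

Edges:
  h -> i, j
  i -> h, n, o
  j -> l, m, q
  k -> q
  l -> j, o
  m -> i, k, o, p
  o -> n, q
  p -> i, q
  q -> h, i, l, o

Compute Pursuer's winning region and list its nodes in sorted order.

A0 = {n}
A1: add {o} — o (Pursuer) has o→n.
A2: add {l} — l (Pursuer) has l→o.
A3: add {j} — j (Pursuer) has j→l.
A4 = A3; e.g. h (Evader) can still go to i. Fixed point.
Pursuer's winning region = {j, l, n, o}.

j, l, n, o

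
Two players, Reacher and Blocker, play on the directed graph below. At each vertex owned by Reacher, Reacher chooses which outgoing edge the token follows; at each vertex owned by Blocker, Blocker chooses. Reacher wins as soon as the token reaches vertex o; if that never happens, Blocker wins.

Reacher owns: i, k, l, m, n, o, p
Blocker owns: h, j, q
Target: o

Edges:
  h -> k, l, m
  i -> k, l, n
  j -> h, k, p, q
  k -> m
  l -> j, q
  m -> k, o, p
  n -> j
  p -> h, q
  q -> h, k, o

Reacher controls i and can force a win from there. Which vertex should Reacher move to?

A0 = {o}
A1: add {m} — m (Reacher) has m→o.
A2: add {k} — k (Reacher) has k→m.
A3: add {i} — i (Reacher) has i→k.
A4 = A3; e.g. h (Blocker) can still go to l. Fixed point.
From i, successor k is in the attractor (rank 2); the other successors l, n are not.

k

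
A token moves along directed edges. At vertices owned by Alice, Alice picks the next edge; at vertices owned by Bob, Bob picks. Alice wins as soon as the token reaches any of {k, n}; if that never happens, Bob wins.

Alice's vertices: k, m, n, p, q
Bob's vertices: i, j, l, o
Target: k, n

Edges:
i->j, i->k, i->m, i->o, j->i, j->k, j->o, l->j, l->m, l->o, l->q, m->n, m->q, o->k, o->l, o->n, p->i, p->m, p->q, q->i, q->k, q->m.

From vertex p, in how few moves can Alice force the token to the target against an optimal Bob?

A0 = {k, n}
A1: add {m, q} — m (Alice) has m→n; q (Alice) has q→k.
A2: add {p} — p (Alice) has p→m.
A3 = A2; e.g. i (Bob) can still go to j. Fixed point.
p enters the attractor at level 2, so Alice can force the target in 2 moves from there.

2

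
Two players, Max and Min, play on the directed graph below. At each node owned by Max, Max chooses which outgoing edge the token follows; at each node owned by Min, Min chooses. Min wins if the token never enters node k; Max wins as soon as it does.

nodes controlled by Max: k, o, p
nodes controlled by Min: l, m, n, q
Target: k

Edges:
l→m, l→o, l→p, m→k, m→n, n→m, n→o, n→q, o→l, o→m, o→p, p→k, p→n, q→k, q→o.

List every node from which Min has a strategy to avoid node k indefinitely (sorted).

A0 = {k}
A1: add {p} — p (Max) has p→k.
A2: add {o} — o (Max) has o→p.
A3: add {q} — q (Min): all of {k, o} already in.
A4 = A3; e.g. l (Min) can still go to m. Fixed point.
Max's attractor = {k, o, p, q}; Min avoids the target exactly from the complement.

l, m, n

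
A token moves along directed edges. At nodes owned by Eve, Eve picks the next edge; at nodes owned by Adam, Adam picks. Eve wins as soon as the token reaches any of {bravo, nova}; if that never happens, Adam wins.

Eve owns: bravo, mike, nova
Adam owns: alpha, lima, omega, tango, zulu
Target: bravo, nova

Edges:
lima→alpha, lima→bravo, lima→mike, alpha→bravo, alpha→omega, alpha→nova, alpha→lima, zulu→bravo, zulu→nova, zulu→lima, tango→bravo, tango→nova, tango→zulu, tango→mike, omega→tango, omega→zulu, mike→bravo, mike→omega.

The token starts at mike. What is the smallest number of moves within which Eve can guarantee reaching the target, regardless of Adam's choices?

1

A0 = {bravo, nova}
A1: add {mike} — mike (Eve) has mike→bravo.
A2 = A1; e.g. alpha (Adam) can still go to omega. Fixed point.
mike enters the attractor at level 1, so Eve can force the target in 1 move from there.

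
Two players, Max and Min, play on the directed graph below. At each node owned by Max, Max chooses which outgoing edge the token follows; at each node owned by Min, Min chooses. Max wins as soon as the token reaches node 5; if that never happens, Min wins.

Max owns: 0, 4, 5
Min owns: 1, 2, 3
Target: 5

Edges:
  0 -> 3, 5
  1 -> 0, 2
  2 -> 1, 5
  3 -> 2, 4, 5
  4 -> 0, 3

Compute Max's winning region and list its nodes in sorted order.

0, 4, 5

A0 = {5}
A1: add {0} — 0 (Max) has 0→5.
A2: add {4} — 4 (Max) has 4→0.
A3 = A2; e.g. 1 (Min) can still go to 2. Fixed point.
Max's winning region = {0, 4, 5}.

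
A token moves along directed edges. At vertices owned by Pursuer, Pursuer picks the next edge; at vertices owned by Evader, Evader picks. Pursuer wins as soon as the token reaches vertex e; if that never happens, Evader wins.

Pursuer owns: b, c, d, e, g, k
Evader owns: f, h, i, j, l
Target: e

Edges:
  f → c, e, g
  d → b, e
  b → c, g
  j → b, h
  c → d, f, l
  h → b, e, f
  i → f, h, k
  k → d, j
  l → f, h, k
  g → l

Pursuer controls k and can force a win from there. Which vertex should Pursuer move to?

A0 = {e}
A1: add {d} — d (Pursuer) has d→e.
A2: add {c, k} — c (Pursuer) has c→d; k (Pursuer) has k→d.
A3: add {b} — b (Pursuer) has b→c.
A4 = A3; e.g. f (Evader) can still go to g. Fixed point.
From k, successor d is in the attractor (rank 1); the other successor j is not.

d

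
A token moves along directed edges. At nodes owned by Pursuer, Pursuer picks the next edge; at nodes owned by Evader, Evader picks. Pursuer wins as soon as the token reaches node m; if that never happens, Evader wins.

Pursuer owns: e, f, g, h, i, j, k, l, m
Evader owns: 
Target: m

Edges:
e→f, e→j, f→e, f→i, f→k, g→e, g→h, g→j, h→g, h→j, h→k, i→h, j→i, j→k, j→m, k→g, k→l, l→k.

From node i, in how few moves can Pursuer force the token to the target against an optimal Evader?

3

A0 = {m}
A1: add {j} — j (Pursuer) has j→m.
A2: add {e, g, h} — e (Pursuer) has e→j; g (Pursuer) has g→j; h (Pursuer) has h→j.
A3: add {f, i, k} — f (Pursuer) has f→e; i (Pursuer) has i→h; k (Pursuer) has k→g.
i enters the attractor at level 3, so Pursuer can force the target in 3 moves from there.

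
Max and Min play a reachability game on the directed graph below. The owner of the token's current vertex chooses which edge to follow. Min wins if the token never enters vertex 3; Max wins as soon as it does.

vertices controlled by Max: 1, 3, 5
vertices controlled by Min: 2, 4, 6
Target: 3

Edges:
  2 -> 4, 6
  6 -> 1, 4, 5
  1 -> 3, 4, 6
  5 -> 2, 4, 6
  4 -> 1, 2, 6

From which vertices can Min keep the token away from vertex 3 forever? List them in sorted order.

A0 = {3}
A1: add {1} — 1 (Max) has 1→3.
A2 = A1; e.g. 2 (Min) can still go to 4. Fixed point.
Max's attractor = {1, 3}; Min avoids the target exactly from the complement.

2, 4, 5, 6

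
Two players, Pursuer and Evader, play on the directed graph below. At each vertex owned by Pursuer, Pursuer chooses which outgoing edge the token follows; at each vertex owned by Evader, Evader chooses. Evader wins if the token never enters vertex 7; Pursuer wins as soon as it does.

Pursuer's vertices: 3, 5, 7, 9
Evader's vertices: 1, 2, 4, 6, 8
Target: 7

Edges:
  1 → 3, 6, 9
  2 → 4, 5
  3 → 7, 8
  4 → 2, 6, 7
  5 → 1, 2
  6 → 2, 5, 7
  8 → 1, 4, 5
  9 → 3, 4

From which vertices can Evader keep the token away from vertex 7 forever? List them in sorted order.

1, 2, 4, 5, 6, 8

A0 = {7}
A1: add {3} — 3 (Pursuer) has 3→7.
A2: add {9} — 9 (Pursuer) has 9→3.
A3 = A2; e.g. 1 (Evader) can still go to 6. Fixed point.
Pursuer's attractor = {3, 7, 9}; Evader avoids the target exactly from the complement.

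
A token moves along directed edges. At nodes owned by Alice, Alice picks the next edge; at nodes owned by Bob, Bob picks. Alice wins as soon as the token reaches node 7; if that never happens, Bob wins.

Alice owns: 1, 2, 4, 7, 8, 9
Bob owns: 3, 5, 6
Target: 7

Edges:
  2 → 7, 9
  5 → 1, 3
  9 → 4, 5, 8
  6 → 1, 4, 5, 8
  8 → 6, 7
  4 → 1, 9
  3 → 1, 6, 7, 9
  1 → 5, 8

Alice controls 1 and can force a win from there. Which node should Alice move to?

8

A0 = {7}
A1: add {2, 8} — 2 (Alice) has 2→7; 8 (Alice) has 8→7.
A2: add {1, 9} — 1 (Alice) has 1→8; 9 (Alice) has 9→8.
A3: add {4} — 4 (Alice) has 4→1.
A4 = A3; e.g. 3 (Bob) can still go to 6. Fixed point.
From 1, successor 8 is in the attractor (rank 1); the other successor 5 is not.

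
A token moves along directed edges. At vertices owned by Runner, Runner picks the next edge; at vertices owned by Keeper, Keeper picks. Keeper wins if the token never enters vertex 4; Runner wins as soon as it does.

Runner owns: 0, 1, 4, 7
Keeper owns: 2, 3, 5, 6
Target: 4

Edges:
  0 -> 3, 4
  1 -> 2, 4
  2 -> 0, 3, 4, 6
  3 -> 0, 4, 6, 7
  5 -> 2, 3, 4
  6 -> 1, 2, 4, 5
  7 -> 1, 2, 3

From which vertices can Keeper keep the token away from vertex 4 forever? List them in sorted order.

2, 3, 5, 6

A0 = {4}
A1: add {0, 1} — 0 (Runner) has 0→4; 1 (Runner) has 1→4.
A2: add {7} — 7 (Runner) has 7→1.
A3 = A2; e.g. 2 (Keeper) can still go to 3. Fixed point.
Runner's attractor = {0, 1, 4, 7}; Keeper avoids the target exactly from the complement.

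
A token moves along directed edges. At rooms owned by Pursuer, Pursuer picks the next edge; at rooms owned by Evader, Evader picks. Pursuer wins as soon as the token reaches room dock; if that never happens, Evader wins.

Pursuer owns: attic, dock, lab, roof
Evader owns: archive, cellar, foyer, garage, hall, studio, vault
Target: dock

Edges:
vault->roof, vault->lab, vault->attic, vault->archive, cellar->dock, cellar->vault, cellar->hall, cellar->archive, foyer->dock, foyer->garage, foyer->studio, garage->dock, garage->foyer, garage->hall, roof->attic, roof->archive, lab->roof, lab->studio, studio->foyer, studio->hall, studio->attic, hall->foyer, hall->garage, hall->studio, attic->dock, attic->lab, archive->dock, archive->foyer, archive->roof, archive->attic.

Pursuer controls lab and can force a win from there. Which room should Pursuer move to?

A0 = {dock}
A1: add {attic} — attic (Pursuer) has attic→dock.
A2: add {roof} — roof (Pursuer) has roof→attic.
A3: add {lab} — lab (Pursuer) has lab→roof.
A4 = A3; e.g. vault (Evader) can still go to archive. Fixed point.
From lab, successor roof is in the attractor (rank 2); the other successor studio is not.

roof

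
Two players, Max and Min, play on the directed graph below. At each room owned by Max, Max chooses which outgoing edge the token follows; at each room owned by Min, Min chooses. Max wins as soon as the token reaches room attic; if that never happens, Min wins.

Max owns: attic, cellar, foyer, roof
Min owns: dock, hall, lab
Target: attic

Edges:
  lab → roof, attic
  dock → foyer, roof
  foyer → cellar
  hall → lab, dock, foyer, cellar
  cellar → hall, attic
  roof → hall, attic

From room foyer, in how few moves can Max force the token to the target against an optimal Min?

A0 = {attic}
A1: add {cellar, roof} — cellar (Max) has cellar→attic; roof (Max) has roof→attic.
A2: add {foyer, lab} — lab (Min): all of {roof, attic} already in; foyer (Max) has foyer→cellar.
foyer enters the attractor at level 2, so Max can force the target in 2 moves from there.

2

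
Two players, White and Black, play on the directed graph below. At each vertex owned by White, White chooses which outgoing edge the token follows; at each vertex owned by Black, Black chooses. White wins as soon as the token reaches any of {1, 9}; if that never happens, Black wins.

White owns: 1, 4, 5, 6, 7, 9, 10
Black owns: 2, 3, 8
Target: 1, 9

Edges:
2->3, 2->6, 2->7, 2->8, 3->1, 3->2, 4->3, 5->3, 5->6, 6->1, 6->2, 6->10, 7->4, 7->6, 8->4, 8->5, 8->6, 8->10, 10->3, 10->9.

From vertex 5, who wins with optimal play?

White

A0 = {1, 9}
A1: add {6, 10} — 6 (White) has 6→1; 10 (White) has 10→9.
A2: add {5, 7} — 5 (White) has 5→6; 7 (White) has 7→6.
A3 = A2; e.g. 2 (Black) can still go to 3. Fixed point.
5 ∈ A2, so White can force the target.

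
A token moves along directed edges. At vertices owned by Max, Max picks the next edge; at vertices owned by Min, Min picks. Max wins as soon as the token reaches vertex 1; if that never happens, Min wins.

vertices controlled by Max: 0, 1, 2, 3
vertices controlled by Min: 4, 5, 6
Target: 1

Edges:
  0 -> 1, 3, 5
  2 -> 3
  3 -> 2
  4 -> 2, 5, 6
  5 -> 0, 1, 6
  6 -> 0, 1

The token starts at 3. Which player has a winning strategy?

Min

A0 = {1}
A1: add {0} — 0 (Max) has 0→1.
A2: add {6} — 6 (Min): all of {0, 1} already in.
A3: add {5} — 5 (Min): all of {0, 1, 6} already in.
A4 = A3; e.g. 2 (Max) has no edge into A3. Fixed point.
3 never enters the attractor, so Min can avoid the target forever.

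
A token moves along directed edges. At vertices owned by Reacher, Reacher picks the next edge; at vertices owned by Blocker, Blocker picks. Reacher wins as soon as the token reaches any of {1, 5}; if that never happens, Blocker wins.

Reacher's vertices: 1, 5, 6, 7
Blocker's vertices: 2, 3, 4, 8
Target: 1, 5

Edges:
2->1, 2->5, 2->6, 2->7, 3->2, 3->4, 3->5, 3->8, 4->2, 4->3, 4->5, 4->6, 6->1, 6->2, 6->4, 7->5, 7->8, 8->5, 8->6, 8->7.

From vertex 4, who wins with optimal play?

Blocker

A0 = {1, 5}
A1: add {6, 7} — 6 (Reacher) has 6→1; 7 (Reacher) has 7→5.
A2: add {2, 8} — 2 (Blocker): all of {1, 5, 6, 7} already in; 8 (Blocker): all of {5, 6, 7} already in.
A3 = A2; e.g. 3 (Blocker) can still go to 4. Fixed point.
4 never enters the attractor, so Blocker can avoid the target forever.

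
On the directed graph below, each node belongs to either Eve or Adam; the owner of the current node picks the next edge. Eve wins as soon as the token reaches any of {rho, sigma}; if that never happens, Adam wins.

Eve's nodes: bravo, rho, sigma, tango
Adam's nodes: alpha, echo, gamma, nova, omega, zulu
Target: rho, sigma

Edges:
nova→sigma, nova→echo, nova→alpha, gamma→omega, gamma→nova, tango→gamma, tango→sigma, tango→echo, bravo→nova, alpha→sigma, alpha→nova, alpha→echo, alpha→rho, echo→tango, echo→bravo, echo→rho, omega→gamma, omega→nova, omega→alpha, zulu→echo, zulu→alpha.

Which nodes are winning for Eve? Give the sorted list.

rho, sigma, tango

A0 = {rho, sigma}
A1: add {tango} — tango (Eve) has tango→sigma.
A2 = A1; e.g. gamma (Adam) can still go to omega. Fixed point.
Eve's winning region = {rho, sigma, tango}.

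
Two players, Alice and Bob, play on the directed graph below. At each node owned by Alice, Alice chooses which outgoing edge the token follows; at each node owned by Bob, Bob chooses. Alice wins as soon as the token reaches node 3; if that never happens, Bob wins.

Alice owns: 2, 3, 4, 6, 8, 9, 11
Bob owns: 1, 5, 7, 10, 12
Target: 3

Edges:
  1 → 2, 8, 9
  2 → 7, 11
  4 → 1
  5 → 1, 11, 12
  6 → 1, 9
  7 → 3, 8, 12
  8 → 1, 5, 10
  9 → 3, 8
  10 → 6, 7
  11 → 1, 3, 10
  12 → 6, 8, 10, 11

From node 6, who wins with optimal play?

Alice

A0 = {3}
A1: add {9, 11} — 9 (Alice) has 9→3; 11 (Alice) has 11→3.
A2: add {2, 6} — 2 (Alice) has 2→11; 6 (Alice) has 6→9.
A3 = A2; e.g. 1 (Bob) can still go to 8. Fixed point.
6 ∈ A2, so Alice can force the target.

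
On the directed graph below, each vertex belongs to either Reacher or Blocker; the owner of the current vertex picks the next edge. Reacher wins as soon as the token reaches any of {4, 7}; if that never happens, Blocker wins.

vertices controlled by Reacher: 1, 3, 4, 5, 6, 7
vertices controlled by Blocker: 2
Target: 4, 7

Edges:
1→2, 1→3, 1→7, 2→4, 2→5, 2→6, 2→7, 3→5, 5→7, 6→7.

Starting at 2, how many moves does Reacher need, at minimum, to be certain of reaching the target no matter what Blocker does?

A0 = {4, 7}
A1: add {1, 5, 6} — 1 (Reacher) has 1→7; 5 (Reacher) has 5→7; 6 (Reacher) has 6→7.
A2: add {2, 3} — 2 (Blocker): all of {4, 5, 6, 7} already in; 3 (Reacher) has 3→5.
A2 = all vertices. Fixed point.
2 enters the attractor at level 2, so Reacher can force the target in 2 moves from there.

2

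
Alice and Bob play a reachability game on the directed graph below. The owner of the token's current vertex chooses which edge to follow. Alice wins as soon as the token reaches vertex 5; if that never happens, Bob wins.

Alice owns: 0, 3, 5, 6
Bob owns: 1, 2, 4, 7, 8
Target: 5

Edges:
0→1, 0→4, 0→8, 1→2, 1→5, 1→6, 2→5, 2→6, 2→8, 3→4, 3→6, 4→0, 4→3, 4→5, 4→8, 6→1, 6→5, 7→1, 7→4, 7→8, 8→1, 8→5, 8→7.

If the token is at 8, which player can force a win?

Bob

A0 = {5}
A1: add {6} — 6 (Alice) has 6→5.
A2: add {3} — 3 (Alice) has 3→6.
A3 = A2; e.g. 0 (Alice) has no edge into A2. Fixed point.
8 never enters the attractor, so Bob can avoid the target forever.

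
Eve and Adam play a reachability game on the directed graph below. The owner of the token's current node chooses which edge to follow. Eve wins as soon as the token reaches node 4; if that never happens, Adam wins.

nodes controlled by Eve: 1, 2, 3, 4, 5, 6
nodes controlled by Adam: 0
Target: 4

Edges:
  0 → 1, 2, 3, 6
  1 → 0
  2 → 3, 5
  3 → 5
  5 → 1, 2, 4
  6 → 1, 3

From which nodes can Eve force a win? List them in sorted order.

2, 3, 4, 5, 6

A0 = {4}
A1: add {5} — 5 (Eve) has 5→4.
A2: add {2, 3} — 2 (Eve) has 2→5; 3 (Eve) has 3→5.
A3: add {6} — 6 (Eve) has 6→3.
A4 = A3; e.g. 0 (Adam) can still go to 1. Fixed point.
Eve's winning region = {2, 3, 4, 5, 6}.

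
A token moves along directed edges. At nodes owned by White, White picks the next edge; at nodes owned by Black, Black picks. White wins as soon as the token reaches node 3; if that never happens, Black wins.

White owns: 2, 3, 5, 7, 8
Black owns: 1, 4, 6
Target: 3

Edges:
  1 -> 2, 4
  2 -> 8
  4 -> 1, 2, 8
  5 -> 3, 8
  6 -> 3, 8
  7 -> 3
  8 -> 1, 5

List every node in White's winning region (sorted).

2, 3, 5, 6, 7, 8

A0 = {3}
A1: add {5, 7} — 5 (White) has 5→3; 7 (White) has 7→3.
A2: add {8} — 8 (White) has 8→5.
A3: add {2, 6} — 2 (White) has 2→8; 6 (Black): all of {3, 8} already in.
A4 = A3; e.g. 1 (Black) can still go to 4. Fixed point.
White's winning region = {2, 3, 5, 6, 7, 8}.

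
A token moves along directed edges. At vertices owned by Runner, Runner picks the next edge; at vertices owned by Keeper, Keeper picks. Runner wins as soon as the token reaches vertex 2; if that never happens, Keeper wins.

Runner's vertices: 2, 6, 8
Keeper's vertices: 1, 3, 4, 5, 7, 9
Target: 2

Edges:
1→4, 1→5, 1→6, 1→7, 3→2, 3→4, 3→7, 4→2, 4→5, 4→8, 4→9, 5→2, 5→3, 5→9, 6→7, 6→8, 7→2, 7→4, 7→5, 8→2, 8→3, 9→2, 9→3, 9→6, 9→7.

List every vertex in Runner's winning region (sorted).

A0 = {2}
A1: add {8} — 8 (Runner) has 8→2.
A2: add {6} — 6 (Runner) has 6→8.
A3 = A2; e.g. 1 (Keeper) can still go to 4. Fixed point.
Runner's winning region = {2, 6, 8}.

2, 6, 8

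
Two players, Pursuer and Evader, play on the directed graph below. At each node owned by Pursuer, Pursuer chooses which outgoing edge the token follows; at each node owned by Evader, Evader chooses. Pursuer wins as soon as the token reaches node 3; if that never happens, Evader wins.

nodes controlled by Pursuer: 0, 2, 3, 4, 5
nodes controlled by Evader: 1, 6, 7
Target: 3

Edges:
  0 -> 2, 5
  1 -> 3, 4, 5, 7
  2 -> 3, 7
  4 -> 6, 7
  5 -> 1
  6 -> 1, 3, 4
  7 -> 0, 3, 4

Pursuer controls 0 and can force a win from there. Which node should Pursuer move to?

2

A0 = {3}
A1: add {2} — 2 (Pursuer) has 2→3.
A2: add {0} — 0 (Pursuer) has 0→2.
A3 = A2; e.g. 1 (Evader) can still go to 4. Fixed point.
From 0, successor 2 is in the attractor (rank 1); the other successor 5 is not.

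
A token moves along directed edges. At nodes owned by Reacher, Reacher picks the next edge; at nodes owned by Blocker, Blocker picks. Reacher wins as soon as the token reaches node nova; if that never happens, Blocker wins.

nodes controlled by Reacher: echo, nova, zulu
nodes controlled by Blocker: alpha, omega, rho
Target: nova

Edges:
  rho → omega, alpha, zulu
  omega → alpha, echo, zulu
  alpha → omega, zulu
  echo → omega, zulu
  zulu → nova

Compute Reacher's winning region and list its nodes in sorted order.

echo, nova, zulu

A0 = {nova}
A1: add {zulu} — zulu (Reacher) has zulu→nova.
A2: add {echo} — echo (Reacher) has echo→zulu.
A3 = A2; e.g. rho (Blocker) can still go to omega. Fixed point.
Reacher's winning region = {echo, nova, zulu}.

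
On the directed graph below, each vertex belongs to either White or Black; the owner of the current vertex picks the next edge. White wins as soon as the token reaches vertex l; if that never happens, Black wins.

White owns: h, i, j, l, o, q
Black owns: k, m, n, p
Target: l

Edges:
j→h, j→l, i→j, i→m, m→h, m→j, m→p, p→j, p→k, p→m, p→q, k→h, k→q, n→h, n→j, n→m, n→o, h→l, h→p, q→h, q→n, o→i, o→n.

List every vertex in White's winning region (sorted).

A0 = {l}
A1: add {h, j} — h (White) has h→l; j (White) has j→l.
A2: add {i, q} — i (White) has i→j; q (White) has q→h.
A3: add {k, o} — k (Black): all of {h, q} already in; o (White) has o→i.
A4 = A3; e.g. m (Black) can still go to p. Fixed point.
White's winning region = {h, i, j, k, l, o, q}.

h, i, j, k, l, o, q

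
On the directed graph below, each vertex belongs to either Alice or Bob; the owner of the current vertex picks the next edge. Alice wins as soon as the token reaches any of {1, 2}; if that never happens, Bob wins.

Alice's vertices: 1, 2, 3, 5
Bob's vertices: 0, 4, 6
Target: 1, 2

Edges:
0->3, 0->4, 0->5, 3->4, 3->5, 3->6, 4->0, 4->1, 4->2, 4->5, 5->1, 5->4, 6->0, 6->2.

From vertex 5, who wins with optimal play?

Alice

A0 = {1, 2}
A1: add {5} — 5 (Alice) has 5→1.
5 ∈ A1, so Alice can force the target.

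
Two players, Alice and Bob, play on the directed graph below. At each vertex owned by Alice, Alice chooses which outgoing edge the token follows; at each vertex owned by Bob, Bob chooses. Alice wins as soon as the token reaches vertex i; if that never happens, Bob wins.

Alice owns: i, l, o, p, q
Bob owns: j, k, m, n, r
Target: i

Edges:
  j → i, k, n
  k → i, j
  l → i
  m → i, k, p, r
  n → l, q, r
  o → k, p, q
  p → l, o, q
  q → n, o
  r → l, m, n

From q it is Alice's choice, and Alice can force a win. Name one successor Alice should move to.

o

A0 = {i}
A1: add {l} — l (Alice) has l→i.
A2: add {p} — p (Alice) has p→l.
A3: add {o} — o (Alice) has o→p.
A4: add {q} — q (Alice) has q→o.
A5 = A4; e.g. j (Bob) can still go to k. Fixed point.
From q, successor o is in the attractor (rank 3); the other successor n is not.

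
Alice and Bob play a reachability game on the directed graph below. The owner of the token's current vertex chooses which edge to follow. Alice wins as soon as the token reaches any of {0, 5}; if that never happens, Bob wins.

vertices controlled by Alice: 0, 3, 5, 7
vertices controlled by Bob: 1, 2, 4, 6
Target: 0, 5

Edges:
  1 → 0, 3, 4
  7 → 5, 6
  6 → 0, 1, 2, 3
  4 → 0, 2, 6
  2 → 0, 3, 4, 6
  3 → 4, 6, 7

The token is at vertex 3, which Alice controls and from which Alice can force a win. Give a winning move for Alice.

7

A0 = {0, 5}
A1: add {7} — 7 (Alice) has 7→5.
A2: add {3} — 3 (Alice) has 3→7.
A3 = A2; e.g. 1 (Bob) can still go to 4. Fixed point.
From 3, successor 7 is in the attractor (rank 1); the other successors 4, 6 are not.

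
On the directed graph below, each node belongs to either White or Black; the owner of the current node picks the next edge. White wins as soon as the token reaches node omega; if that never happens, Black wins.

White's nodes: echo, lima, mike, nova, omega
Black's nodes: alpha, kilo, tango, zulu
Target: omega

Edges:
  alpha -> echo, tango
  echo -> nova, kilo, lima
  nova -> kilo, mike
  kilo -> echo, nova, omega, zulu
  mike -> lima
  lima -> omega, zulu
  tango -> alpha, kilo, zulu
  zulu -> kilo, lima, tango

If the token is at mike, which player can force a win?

A0 = {omega}
A1: add {lima} — lima (White) has lima→omega.
A2: add {echo, mike} — echo (White) has echo→lima; mike (White) has mike→lima.
mike ∈ A2, so White can force the target.

White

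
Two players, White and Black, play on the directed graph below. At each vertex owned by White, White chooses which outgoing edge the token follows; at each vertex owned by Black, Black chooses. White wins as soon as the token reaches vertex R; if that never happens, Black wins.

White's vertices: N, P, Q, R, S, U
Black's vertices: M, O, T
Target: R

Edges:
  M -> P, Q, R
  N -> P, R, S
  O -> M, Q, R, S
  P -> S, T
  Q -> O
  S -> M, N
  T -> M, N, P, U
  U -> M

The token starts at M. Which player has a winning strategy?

Black

A0 = {R}
A1: add {N} — N (White) has N→R.
A2: add {S} — S (White) has S→N.
A3: add {P} — P (White) has P→S.
A4 = A3; e.g. M (Black) can still go to Q. Fixed point.
M never enters the attractor, so Black can avoid the target forever.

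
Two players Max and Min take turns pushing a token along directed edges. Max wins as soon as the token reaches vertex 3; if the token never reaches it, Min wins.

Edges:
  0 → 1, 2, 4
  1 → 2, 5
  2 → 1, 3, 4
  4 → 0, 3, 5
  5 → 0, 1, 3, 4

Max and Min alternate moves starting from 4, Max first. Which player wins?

Track states (vertex, player-to-move).
A0 = {(3,Max), (3,Min)}
A1: add {(2,Max), (4,Max), (5,Max)}.
(4,Max) ∈ A1 ⇒ Max forces the target.

Max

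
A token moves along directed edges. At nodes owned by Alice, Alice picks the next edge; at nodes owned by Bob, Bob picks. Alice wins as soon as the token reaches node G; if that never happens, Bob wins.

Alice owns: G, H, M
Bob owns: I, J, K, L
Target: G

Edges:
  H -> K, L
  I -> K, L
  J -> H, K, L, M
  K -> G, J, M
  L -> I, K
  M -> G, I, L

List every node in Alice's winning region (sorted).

G, M

A0 = {G}
A1: add {M} — M (Alice) has M→G.
A2 = A1; e.g. H (Alice) has no edge into A1. Fixed point.
Alice's winning region = {G, M}.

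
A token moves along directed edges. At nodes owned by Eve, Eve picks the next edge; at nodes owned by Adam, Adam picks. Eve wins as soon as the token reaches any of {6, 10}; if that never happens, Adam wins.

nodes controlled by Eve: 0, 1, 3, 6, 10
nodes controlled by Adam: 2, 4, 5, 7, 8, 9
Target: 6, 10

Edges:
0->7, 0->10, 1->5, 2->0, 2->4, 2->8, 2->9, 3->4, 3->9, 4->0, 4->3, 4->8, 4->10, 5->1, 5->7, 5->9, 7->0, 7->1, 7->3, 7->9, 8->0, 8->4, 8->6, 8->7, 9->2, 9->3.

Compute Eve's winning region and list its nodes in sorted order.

A0 = {6, 10}
A1: add {0} — 0 (Eve) has 0→10.
A2 = A1; e.g. 1 (Eve) has no edge into A1. Fixed point.
Eve's winning region = {0, 6, 10}.

0, 6, 10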